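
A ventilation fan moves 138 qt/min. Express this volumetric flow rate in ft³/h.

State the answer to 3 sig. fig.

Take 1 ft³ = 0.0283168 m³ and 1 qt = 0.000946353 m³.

277 ft³/h

138 qt/min × 0.000946353 m³/qt ÷ 60 s/min = 0.00217661 m³/s
0.00217661 m³/s ÷ 0.0283168 m³/ft³ × 3600 s/h = 276.719 ft³/h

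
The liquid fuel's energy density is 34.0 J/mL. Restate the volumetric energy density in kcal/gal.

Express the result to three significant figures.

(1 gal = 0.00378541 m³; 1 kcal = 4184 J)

34.0 J/mL ÷ 10⁻⁶ m³/mL = 3.4×10⁷ J/m³
3.4×10⁷ J/m³ ÷ 4184 J/kcal × 0.00378541 m³/gal = 30.761 kcal/gal

30.8 kcal/gal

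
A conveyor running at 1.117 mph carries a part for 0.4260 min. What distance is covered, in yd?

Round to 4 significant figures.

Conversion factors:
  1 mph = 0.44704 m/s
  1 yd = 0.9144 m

13.96 yd

1.117 mph × 0.44704 → 0.499344 m/s
0.4260 min × 60 → 25.56 s
d = v × t = 0.499344 m/s × 25.56 s = 12.7632 m
12.7632 m ÷ (0.9144 m/yd) = 13.958 yd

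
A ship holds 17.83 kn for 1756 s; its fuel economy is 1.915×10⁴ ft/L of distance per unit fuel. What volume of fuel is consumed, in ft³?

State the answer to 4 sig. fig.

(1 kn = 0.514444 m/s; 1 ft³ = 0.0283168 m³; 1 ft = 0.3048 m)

0.09745 ft³

17.83 kn → 9.17254 m/s
d = v × t = 9.17254 × 1756 = 16107 m
1.915×10⁴ ft/L → 5.83692×10⁶ m/m³
V = d / (distance per unit fuel) = 16107 / 5.83692×10⁶ = 0.0027595 m³
In ft³: 0.0027595 / 0.0283168 = 0.097451 ft³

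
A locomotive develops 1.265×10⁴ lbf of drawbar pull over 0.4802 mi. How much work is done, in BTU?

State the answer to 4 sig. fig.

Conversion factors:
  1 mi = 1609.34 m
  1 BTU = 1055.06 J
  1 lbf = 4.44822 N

1.265×10⁴ lbf × 4.44822 → 56270 N
0.4802 mi × 1609.34 → 772.805 m
W = F × d = 56270 N × 772.805 m = 4.34857×10⁷ J
4.34857×10⁷ J ÷ (1055.06 J/BTU) = 41216.3 BTU

4.122×10⁴ BTU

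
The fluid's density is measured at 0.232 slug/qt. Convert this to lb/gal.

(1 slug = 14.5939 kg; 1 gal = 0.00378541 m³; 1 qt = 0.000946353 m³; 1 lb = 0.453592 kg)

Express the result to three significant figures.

29.9 lb/gal

0.232 slug/qt × 14.5939 kg/slug ÷ 0.000946353 m³/qt = 3577.72 kg/m³
3577.72 kg/m³ ÷ 0.453592 kg/lb × 0.00378541 m³/gal = 29.8575 lb/gal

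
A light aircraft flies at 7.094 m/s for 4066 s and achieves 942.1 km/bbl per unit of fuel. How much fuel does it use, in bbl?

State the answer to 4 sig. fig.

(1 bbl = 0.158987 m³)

0.03062 bbl

d = v × t = 7.094 × 4066 = 28844.2 m
942.1 km/bbl → 5.92564×10⁶ m/m³
V = d / (distance per unit fuel) = 28844.2 / 5.92564×10⁶ = 0.00486769 m³
In bbl: 0.00486769 / 0.158987 = 0.0306169 bbl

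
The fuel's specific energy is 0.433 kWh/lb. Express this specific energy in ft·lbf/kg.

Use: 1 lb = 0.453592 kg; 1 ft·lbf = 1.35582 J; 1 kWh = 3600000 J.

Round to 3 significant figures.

0.433 kWh/lb × 3600000 J/kWh ÷ 0.453592 kg/lb = 3.43657×10⁶ J/kg
3.43657×10⁶ J/kg ÷ 1.35582 J/ft·lbf = 2.53468×10⁶ ft·lbf/kg

2.53×10⁶ ft·lbf/kg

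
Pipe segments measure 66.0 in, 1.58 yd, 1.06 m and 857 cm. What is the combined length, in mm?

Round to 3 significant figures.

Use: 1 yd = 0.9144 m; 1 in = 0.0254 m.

66.0 in × 0.0254 = 1.6764 m
1.58 yd × 0.9144 = 1.44475 m
1.06 m (already m)
857 cm × 0.01 = 8.57 m
Combined: 1.6764 + 1.44475 + 1.06 + 8.57 = 12.7512 m
In mm: 12.7512 / 0.001 = 12751.2 mm

1.28×10⁴ mm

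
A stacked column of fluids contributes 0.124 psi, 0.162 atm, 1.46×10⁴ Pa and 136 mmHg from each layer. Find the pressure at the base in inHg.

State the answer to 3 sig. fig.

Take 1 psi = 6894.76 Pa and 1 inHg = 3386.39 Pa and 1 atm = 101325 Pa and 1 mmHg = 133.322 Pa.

0.124 psi × 6894.76 = 854.95 Pa
0.162 atm × 101325 = 16414.6 Pa
1.46×10⁴ Pa (already Pa)
136 mmHg × 133.322 = 18131.8 Pa
Combined: 854.95 + 16414.6 + 14600 + 18131.8 = 50001.4 Pa
In inHg: 50001.4 / 3386.39 = 14.7654 inHg

14.8 inHg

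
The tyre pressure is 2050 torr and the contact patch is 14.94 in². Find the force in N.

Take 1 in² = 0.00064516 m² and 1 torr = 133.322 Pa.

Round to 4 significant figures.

2634 N

2050 torr × 133.322 = 273310 Pa
14.94 in² × 0.00064516 = 0.00963869 m²
F = P × A = 273310 Pa × 0.00963869 m² = 2634.35 N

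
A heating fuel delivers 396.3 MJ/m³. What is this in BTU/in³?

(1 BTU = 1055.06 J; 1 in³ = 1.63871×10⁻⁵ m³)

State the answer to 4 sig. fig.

6.155 BTU/in³

396.3 MJ/m³ × 1000000 J/MJ = 3.963×10⁸ J/m³
3.963×10⁸ J/m³ ÷ 1055.06 J/BTU × 1.63871×10⁻⁵ m³/in³ = 6.1553 BTU/in³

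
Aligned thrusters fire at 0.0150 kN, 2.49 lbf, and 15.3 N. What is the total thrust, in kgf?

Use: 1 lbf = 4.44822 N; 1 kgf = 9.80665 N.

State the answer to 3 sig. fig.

4.22 kgf

0.0150 kN × 1000 → 15 N
2.49 lbf × 4.44822 → 11.0761 N
15.3 N (already N)
Total: 15 + 11.0761 + 15.3 = 41.3761 N
In kgf: 41.3761 / 9.80665 = 4.21919 kgf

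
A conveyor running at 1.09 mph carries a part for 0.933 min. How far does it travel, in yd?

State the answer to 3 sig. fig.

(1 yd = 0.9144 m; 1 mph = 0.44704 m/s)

1.09 mph × 0.44704 = 0.487274 m/s
0.933 min × 60 = 55.98 s
d = v × t = 0.487274 m/s × 55.98 s = 27.2776 m
27.2776 m ÷ (0.9144 m/yd) = 29.8311 yd

29.8 yd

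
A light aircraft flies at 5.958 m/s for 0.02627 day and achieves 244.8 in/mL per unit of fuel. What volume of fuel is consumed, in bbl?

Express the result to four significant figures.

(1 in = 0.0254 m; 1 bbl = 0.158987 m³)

0.02627 day → 2269.73 s
d = v × t = 5.958 × 2269.73 = 13523.1 m
244.8 in/mL → 6.21792×10⁶ m/m³
V = d / (distance per unit fuel) = 13523.1 / 6.21792×10⁶ = 0.00217486 m³
In bbl: 0.00217486 / 0.158987 = 0.0136795 bbl

0.01368 bbl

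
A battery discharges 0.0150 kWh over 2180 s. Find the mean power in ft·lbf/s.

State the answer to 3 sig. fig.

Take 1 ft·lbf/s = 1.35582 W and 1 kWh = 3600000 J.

18.3 ft·lbf/s

0.0150 kWh × 3600000 = 54000 J
P = E / t = 54000 J / 2180 s = 24.7706 W
24.7706 W ÷ (1.35582 W/ft·lbf/s) = 18.2698 ft·lbf/s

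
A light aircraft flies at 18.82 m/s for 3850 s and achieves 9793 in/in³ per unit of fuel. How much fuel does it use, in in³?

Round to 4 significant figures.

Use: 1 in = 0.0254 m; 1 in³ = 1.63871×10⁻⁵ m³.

291.3 in³

d = v × t = 18.82 × 3850 = 72457 m
9793 in/in³ → 1.51791×10⁷ m/m³
V = d / (distance per unit fuel) = 72457 / 1.51791×10⁷ = 0.00477347 m³
In in³: 0.00477347 / 1.63871×10⁻⁵ = 291.294 in³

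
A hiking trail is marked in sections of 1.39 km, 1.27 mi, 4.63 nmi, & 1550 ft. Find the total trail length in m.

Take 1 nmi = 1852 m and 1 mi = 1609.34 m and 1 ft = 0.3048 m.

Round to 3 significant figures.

1.39 km × 1000 → 1390 m
1.27 mi × 1609.34 → 2043.86 m
4.63 nmi × 1852 → 8574.76 m
1550 ft × 0.3048 → 472.44 m
Sum: 1390 + 2043.86 + 8574.76 + 472.44 = 12481.1 m

1.25×10⁴ m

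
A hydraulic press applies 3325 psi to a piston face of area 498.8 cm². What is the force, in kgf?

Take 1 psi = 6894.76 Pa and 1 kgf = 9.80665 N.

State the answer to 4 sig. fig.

3325 psi × 6894.76 → 2.29251×10⁷ Pa
498.8 cm² × 0.0001 → 0.04988 m²
F = P × A = 2.29251×10⁷ Pa × 0.04988 m² = 1.1435×10⁶ N
1.1435×10⁶ N ÷ (9.80665 N/kgf) = 116605 kgf

1.166×10⁵ kgf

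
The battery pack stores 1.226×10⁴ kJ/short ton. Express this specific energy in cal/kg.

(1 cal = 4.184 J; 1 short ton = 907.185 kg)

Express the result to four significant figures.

1.226×10⁴ kJ/short ton × 1000 J/kJ ÷ 907.185 kg/short ton = 13514.3 J/kg
13514.3 J/kg ÷ 4.184 J/cal = 3230 cal/kg

3230 cal/kg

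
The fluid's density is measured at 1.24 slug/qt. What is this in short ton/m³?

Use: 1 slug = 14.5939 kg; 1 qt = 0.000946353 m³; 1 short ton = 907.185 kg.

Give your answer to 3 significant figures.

1.24 slug/qt × 14.5939 kg/slug ÷ 0.000946353 m³/qt = 19122.3 kg/m³
19122.3 kg/m³ ÷ 907.185 kg/short ton = 21.0787 short ton/m³

21.1 short ton/m³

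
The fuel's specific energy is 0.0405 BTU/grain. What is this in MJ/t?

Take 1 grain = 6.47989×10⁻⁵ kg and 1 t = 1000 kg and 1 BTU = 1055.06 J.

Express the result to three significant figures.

0.0405 BTU/grain × 1055.06 J/BTU ÷ 6.47989×10⁻⁵ kg/grain = 659424 J/kg
659424 J/kg ÷ 1000000 J/MJ × 1000 kg/t = 659.424 MJ/t

659 MJ/t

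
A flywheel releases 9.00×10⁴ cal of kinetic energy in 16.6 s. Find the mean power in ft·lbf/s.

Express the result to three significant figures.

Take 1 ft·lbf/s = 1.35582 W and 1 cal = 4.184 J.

9.00×10⁴ cal × 4.184 → 376560 J
P = E / t = 376560 J / 16.6 s = 22684.3 W
22684.3 W ÷ (1.35582 W/ft·lbf/s) = 16731.1 ft·lbf/s

1.67×10⁴ ft·lbf/s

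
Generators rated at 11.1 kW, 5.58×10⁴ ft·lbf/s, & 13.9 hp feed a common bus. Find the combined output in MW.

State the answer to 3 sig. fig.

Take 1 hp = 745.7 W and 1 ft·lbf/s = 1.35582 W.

11.1 kW × 1000 = 11100 W
5.58×10⁴ ft·lbf/s × 1.35582 = 75654.8 W
13.9 hp × 745.7 = 10365.2 W
Combined: 11100 + 75654.8 + 10365.2 = 97120 W
In MW: 97120 / 1000000 = 0.09712 MW

0.0971 MW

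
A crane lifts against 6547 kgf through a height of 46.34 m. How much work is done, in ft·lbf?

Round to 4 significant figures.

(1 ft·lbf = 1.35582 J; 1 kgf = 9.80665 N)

6547 kgf × 9.80665 → 64204.1 N
W = F × d = 64204.1 N × 46.34 m = 2.97522×10⁶ J
2.97522×10⁶ J ÷ (1.35582 J/ft·lbf) = 2.19441×10⁶ ft·lbf

2.194×10⁶ ft·lbf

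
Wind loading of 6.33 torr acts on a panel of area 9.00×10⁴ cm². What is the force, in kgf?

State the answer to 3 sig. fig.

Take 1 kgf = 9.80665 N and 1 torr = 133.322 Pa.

775 kgf

6.33 torr × 133.322 = 843.928 Pa
9.00×10⁴ cm² × 0.0001 = 9 m²
F = P × A = 843.928 Pa × 9 m² = 7595.35 N
7595.35 N ÷ (9.80665 N/kgf) = 774.51 kgf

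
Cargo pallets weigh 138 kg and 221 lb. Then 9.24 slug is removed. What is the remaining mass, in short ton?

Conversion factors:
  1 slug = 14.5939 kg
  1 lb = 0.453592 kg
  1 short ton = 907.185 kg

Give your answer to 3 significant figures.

0.114 short ton

138 kg (already kg)
221 lb × 0.453592 = 100.244 kg
9.24 slug × 14.5939 = 134.848 kg
Result: 138 + 100.244 − 134.848 = 103.396 kg
In short ton: 103.396 / 907.185 = 0.113975 short ton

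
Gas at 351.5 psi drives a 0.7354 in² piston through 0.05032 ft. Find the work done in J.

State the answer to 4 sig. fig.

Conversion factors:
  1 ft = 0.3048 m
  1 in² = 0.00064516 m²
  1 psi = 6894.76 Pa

351.5 psi → 2.42351×10⁶ Pa
0.7354 in² → 4.74451×10⁻⁴ m²
F = P × A = 2.42351×10⁶ × 4.74451×10⁻⁴ = 1149.84 N
0.05032 ft → 0.0153375 m
W = F × d = 1149.84 × 0.0153375 = 17.6357 J

17.64 J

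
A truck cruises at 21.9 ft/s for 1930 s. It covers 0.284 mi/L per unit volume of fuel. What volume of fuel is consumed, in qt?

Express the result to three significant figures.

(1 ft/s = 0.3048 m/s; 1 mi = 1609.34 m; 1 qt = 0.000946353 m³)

29.8 qt

21.9 ft/s → 6.67512 m/s
d = v × t = 6.67512 × 1930 = 12883 m
0.284 mi/L → 457053 m/m³
V = d / (distance per unit fuel) = 12883 / 457053 = 0.0281871 m³
In qt: 0.0281871 / 0.000946353 = 29.785 qt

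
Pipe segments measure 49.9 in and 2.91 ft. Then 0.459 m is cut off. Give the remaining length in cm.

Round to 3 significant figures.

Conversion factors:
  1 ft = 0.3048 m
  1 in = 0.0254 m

49.9 in × 0.0254 → 1.26746 m
2.91 ft × 0.3048 → 0.886968 m
0.459 m (already m)
Result: 1.26746 + 0.886968 − 0.459 = 1.69543 m
In cm: 1.69543 / 0.01 = 169.543 cm

170 cm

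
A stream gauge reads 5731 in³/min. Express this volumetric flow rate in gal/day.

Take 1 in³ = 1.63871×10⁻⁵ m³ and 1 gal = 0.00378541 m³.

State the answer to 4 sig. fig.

5731 in³/min × 1.63871×10⁻⁵ m³/in³ ÷ 60 s/min = 0.00156524 m³/s
0.00156524 m³/s ÷ 0.00378541 m³/gal × 86400 s/day = 35725.8 gal/day

3.573×10⁴ gal/day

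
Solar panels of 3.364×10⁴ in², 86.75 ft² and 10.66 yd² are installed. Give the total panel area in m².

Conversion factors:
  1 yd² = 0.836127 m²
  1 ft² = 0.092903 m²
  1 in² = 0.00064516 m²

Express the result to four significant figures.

38.68 m²

3.364×10⁴ in² × 0.00064516 = 21.7032 m²
86.75 ft² × 0.092903 = 8.05934 m²
10.66 yd² × 0.836127 = 8.91311 m²
Total: 21.7032 + 8.05934 + 8.91311 = 38.6756 m²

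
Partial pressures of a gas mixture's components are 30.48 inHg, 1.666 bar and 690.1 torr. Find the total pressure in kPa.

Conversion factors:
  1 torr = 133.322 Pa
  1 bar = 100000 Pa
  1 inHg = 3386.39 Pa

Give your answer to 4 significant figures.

30.48 inHg × 3386.39 = 103217 Pa
1.666 bar × 100000 = 166600 Pa
690.1 torr × 133.322 = 92005.5 Pa
Sum: 103217 + 166600 + 92005.5 = 361822 Pa
In kPa: 361822 / 1000 = 361.822 kPa

361.8 kPa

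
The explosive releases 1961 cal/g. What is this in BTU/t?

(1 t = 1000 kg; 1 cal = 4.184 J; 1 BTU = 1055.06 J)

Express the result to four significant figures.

7.777×10⁶ BTU/t

1961 cal/g × 4.184 J/cal ÷ 0.001 kg/g = 8.20482×10⁶ J/kg
8.20482×10⁶ J/kg ÷ 1055.06 J/BTU × 1000 kg/t = 7.77664×10⁶ BTU/t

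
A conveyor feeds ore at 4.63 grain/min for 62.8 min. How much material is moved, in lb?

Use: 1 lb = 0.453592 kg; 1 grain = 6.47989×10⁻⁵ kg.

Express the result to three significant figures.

4.63 grain/min → 5.00032×10⁻⁶ kg/s
62.8 min → 3768 s
m = ṁ × t = 5.00032×10⁻⁶ × 3768 = 0.0188412 kg
In lb: 0.0188412 / 0.453592 = 0.0415378 lb

0.0415 lb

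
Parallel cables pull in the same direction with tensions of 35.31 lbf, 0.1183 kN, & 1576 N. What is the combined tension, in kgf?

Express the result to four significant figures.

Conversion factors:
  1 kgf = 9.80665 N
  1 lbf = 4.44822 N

188.8 kgf

35.31 lbf × 4.44822 → 157.067 N
0.1183 kN × 1000 → 118.3 N
1576 N (already N)
Total: 157.067 + 118.3 + 1576 = 1851.37 N
In kgf: 1851.37 / 9.80665 = 188.787 kgf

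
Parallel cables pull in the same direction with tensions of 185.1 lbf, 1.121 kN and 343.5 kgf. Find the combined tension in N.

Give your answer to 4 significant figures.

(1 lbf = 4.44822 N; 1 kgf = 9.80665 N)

185.1 lbf × 4.44822 = 823.366 N
1.121 kN × 1000 = 1121 N
343.5 kgf × 9.80665 = 3368.58 N
Total: 823.366 + 1121 + 3368.58 = 5312.95 N

5313 N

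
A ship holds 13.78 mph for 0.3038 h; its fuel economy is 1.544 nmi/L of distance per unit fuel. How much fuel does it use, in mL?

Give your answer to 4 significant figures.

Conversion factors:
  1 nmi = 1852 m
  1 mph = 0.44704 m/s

2356 mL

13.78 mph → 6.16021 m/s
0.3038 h → 1093.68 s
d = v × t = 6.16021 × 1093.68 = 6737.3 m
1.544 nmi/L → 2.85949×10⁶ m/m³
V = d / (distance per unit fuel) = 6737.3 / 2.85949×10⁶ = 0.00235612 m³
In mL: 0.00235612 / 10⁻⁶ = 2356.12 mL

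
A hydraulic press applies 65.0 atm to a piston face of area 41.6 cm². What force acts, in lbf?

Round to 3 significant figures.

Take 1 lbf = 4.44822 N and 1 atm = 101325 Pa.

65.0 atm × 101325 → 6.58612×10⁶ Pa
41.6 cm² × 0.0001 → 0.00416 m²
F = P × A = 6.58612×10⁶ Pa × 0.00416 m² = 27398.3 N
27398.3 N ÷ (4.44822 N/lbf) = 6159.39 lbf

6160 lbf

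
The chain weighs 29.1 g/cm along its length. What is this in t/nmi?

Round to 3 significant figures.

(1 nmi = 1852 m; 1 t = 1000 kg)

5.39 t/nmi

29.1 g/cm × 0.001 kg/g ÷ 0.01 m/cm = 2.91 kg/m
2.91 kg/m ÷ 1000 kg/t × 1852 m/nmi = 5.38932 t/nmi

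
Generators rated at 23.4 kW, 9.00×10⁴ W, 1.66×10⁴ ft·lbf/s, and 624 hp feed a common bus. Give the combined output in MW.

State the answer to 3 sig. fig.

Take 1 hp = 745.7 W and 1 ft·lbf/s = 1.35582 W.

0.601 MW

23.4 kW × 1000 = 23400 W
9.00×10⁴ W (already W)
1.66×10⁴ ft·lbf/s × 1.35582 = 22506.6 W
624 hp × 745.7 = 465317 W
Total: 23400 + 90000 + 22506.6 + 465317 = 601224 W
In MW: 601224 / 1000000 = 0.601224 MW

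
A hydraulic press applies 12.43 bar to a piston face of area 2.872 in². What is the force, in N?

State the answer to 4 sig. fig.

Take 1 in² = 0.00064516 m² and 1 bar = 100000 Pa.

2303 N

12.43 bar × 100000 = 1.243×10⁶ Pa
2.872 in² × 0.00064516 = 0.0018529 m²
F = P × A = 1.243×10⁶ Pa × 0.0018529 m² = 2303.15 N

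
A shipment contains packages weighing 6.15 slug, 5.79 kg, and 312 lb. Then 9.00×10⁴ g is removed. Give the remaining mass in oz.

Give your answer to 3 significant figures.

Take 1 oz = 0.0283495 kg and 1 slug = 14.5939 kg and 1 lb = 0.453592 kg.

6.15 slug × 14.5939 = 89.7525 kg
5.79 kg (already kg)
312 lb × 0.453592 = 141.521 kg
9.00×10⁴ g × 0.001 = 90 kg
Sum: 89.7525 + 5.79 + 141.521 − 90 = 147.063 kg
In oz: 147.063 / 0.0283495 = 5187.5 oz

5190 oz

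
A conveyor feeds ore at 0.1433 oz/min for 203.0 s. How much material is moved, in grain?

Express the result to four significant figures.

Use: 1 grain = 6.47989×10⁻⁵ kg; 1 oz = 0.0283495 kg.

212.1 grain

0.1433 oz/min → 6.77081×10⁻⁵ kg/s
m = ṁ × t = 6.77081×10⁻⁵ × 203 = 0.0137447 kg
In grain: 0.0137447 / 6.47989×10⁻⁵ = 212.113 grain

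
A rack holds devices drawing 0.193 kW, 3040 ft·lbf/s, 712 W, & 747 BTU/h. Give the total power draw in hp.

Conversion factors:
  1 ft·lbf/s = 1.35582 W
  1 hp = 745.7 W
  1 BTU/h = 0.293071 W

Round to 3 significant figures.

7.03 hp

0.193 kW × 1000 → 193 W
3040 ft·lbf/s × 1.35582 → 4121.69 W
712 W (already W)
747 BTU/h × 0.293071 → 218.924 W
Sum: 193 + 4121.69 + 712 + 218.924 = 5245.61 W
In hp: 5245.61 / 745.7 = 7.03448 hp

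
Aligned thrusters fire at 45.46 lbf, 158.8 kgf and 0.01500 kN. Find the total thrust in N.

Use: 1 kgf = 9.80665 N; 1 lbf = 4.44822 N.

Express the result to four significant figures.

1775 N

45.46 lbf × 4.44822 = 202.216 N
158.8 kgf × 9.80665 = 1557.3 N
0.01500 kN × 1000 = 15 N
Sum: 202.216 + 1557.3 + 15 = 1774.52 N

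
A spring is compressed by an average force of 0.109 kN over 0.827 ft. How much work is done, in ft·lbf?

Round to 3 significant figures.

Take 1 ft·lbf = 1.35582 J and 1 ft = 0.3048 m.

0.109 kN × 1000 = 109 N
0.827 ft × 0.3048 = 0.25207 m
W = F × d = 109 N × 0.25207 m = 27.4756 J
27.4756 J ÷ (1.35582 J/ft·lbf) = 20.2649 ft·lbf

20.3 ft·lbf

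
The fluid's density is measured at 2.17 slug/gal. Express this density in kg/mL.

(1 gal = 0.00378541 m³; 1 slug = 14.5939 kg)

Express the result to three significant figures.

2.17 slug/gal × 14.5939 kg/slug ÷ 0.00378541 m³/gal = 8366.01 kg/m³
8366.01 kg/m³ × 10⁻⁶ m³/mL = 0.00836601 kg/mL

0.00837 kg/mL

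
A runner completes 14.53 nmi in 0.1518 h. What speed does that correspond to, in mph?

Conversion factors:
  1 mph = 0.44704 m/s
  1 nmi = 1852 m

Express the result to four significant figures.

110.2 mph

14.53 nmi × 1852 = 26909.6 m
0.1518 h × 3600 = 546.48 s
v = d / t = 26909.6 m / 546.48 s = 49.2417 m/s
49.2417 m/s ÷ (0.44704 m/s/mph) = 110.151 mph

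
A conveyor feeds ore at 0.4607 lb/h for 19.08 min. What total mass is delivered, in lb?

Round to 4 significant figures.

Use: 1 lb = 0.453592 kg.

0.4607 lb/h → 5.80472×10⁻⁵ kg/s
19.08 min → 1144.8 s
m = ṁ × t = 5.80472×10⁻⁵ × 1144.8 = 0.0664524 kg
In lb: 0.0664524 / 0.453592 = 0.146503 lb

0.1465 lb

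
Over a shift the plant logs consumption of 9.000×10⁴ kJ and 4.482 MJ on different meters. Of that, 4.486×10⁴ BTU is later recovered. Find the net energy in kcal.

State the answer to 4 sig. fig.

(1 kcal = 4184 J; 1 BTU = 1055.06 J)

1.127×10⁴ kcal

9.000×10⁴ kJ × 1000 → 9×10⁷ J
4.482 MJ × 1000000 → 4.482×10⁶ J
4.486×10⁴ BTU × 1055.06 → 4.733×10⁷ J
Sum: 9×10⁷ + 4.482×10⁶ − 4.733×10⁷ = 4.7152×10⁷ J
In kcal: 4.7152×10⁷ / 4184 = 11269.6 kcal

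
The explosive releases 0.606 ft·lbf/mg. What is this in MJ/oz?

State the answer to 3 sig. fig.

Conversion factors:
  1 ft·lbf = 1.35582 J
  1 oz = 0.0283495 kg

0.0233 MJ/oz

0.606 ft·lbf/mg × 1.35582 J/ft·lbf ÷ 10⁻⁶ kg/mg = 821627 J/kg
821627 J/kg ÷ 1000000 J/MJ × 0.0283495 kg/oz = 0.0232927 MJ/oz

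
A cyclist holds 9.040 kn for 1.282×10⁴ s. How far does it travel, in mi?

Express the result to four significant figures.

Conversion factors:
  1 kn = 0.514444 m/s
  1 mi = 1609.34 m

37.05 mi

9.040 kn × 0.514444 → 4.65057 m/s
d = v × t = 4.65057 m/s × 12820 s = 59620.3 m
59620.3 m ÷ (1609.34 m/mi) = 37.0464 mi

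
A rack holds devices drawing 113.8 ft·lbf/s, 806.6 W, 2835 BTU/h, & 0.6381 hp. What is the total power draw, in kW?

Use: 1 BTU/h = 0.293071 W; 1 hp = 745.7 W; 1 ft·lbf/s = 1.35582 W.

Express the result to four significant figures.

2.268 kW

113.8 ft·lbf/s × 1.35582 = 154.292 W
806.6 W (already W)
2835 BTU/h × 0.293071 = 830.856 W
0.6381 hp × 745.7 = 475.831 W
Combined: 154.292 + 806.6 + 830.856 + 475.831 = 2267.58 W
In kW: 2267.58 / 1000 = 2.26758 kW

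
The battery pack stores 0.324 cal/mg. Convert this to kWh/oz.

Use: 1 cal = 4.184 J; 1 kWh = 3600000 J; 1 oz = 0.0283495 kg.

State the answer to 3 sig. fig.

0.324 cal/mg × 4.184 J/cal ÷ 10⁻⁶ kg/mg = 1.35562×10⁶ J/kg
1.35562×10⁶ J/kg ÷ 3600000 J/kWh × 0.0283495 kg/oz = 0.0106753 kWh/oz

0.0107 kWh/oz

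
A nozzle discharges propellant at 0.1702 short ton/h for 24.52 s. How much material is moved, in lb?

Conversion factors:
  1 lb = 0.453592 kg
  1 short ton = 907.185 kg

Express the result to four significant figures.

0.1702 short ton/h → 0.0428897 kg/s
m = ṁ × t = 0.0428897 × 24.52 = 1.05166 kg
In lb: 1.05166 / 0.453592 = 2.31852 lb

2.319 lb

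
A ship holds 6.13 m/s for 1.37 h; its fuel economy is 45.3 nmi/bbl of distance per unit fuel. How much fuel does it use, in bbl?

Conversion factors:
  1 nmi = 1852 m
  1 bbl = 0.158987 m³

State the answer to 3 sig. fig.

1.37 h → 4932 s
d = v × t = 6.13 × 4932 = 30233.2 m
45.3 nmi/bbl → 527688 m/m³
V = d / (distance per unit fuel) = 30233.2 / 527688 = 0.0572937 m³
In bbl: 0.0572937 / 0.158987 = 0.360367 bbl

0.360 bbl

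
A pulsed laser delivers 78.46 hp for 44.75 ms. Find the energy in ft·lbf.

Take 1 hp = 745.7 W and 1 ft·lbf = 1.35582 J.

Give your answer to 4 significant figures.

1931 ft·lbf

78.46 hp × 745.7 → 58507.6 W
44.75 ms × 0.001 → 0.04475 s
E = P × t = 58507.6 W × 0.04475 s = 2618.22 J
2618.22 J ÷ (1.35582 J/ft·lbf) = 1931.1 ft·lbf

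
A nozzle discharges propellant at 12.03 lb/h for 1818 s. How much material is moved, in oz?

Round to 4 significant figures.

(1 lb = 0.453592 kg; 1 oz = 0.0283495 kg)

97.20 oz

12.03 lb/h → 0.00151575 kg/s
m = ṁ × t = 0.00151575 × 1818 = 2.75563 kg
In oz: 2.75563 / 0.0283495 = 97.2021 oz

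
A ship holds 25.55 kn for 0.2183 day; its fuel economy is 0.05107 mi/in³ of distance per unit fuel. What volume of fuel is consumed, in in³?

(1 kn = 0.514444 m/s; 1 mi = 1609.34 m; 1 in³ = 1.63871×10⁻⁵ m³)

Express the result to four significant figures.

3016 in³

25.55 kn → 13.144 m/s
0.2183 day → 18861.1 s
d = v × t = 13.144 × 18861.1 = 247910 m
0.05107 mi/in³ → 5.01547×10⁶ m/m³
V = d / (distance per unit fuel) = 247910 / 5.01547×10⁶ = 0.0494291 m³
In in³: 0.0494291 / 1.63871×10⁻⁵ = 3016.34 in³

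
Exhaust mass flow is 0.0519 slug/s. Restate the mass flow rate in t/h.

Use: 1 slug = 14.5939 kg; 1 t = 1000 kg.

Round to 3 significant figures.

0.0519 slug/s × 14.5939 kg/slug = 0.757423 kg/s
0.757423 kg/s ÷ 1000 kg/t × 3600 s/h = 2.72672 t/h

2.73 t/h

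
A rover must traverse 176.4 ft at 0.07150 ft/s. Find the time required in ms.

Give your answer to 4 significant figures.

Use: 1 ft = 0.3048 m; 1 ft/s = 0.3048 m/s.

176.4 ft × 0.3048 = 53.7667 m
0.07150 ft/s × 0.3048 = 0.0217932 m/s
t = d / v = 53.7667 m / 0.0217932 m/s = 2467.13 s
2467.13 s ÷ (0.001 s/ms) = 2.46713×10⁶ ms

2.467×10⁶ ms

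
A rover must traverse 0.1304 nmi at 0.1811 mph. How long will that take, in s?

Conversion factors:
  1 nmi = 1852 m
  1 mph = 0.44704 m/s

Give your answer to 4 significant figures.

0.1304 nmi × 1852 = 241.501 m
0.1811 mph × 0.44704 = 0.0809589 m/s
t = d / v = 241.501 m / 0.0809589 m/s = 2983.01 s

2983 s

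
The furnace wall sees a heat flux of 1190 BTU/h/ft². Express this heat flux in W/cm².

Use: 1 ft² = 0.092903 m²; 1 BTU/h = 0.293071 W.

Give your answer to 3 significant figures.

0.375 W/cm²

1190 BTU/h/ft² × 0.293071 W/BTU/h ÷ 0.092903 m²/ft² = 3753.96 W/m²
3753.96 W/m² × 0.0001 m²/cm² = 0.375396 W/cm²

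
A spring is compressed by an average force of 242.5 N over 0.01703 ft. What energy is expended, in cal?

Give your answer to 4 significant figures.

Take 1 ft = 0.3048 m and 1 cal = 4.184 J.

0.3008 cal

0.01703 ft × 0.3048 → 0.00519074 m
W = F × d = 242.5 N × 0.00519074 m = 1.25875 J
1.25875 J ÷ (4.184 J/cal) = 0.300848 cal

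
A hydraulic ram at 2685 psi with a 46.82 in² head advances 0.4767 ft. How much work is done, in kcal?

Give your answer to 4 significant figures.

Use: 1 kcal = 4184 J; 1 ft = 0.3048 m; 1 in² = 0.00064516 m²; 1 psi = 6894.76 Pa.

2685 psi → 1.85124×10⁷ Pa
46.82 in² → 0.0302064 m²
F = P × A = 1.85124×10⁷ × 0.0302064 = 559193 N
0.4767 ft → 0.145298 m
W = F × d = 559193 × 0.145298 = 81249.6 J
In kcal: 81249.6 / 4184 = 19.4191 kcal

19.42 kcal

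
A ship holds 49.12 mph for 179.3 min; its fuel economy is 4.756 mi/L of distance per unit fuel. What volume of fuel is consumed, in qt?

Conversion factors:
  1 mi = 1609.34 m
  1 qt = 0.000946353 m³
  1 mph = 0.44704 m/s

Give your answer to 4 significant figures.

32.61 qt

49.12 mph → 21.9586 m/s
179.3 min → 10758 s
d = v × t = 21.9586 × 10758 = 236231 m
4.756 mi/L → 7.65402×10⁶ m/m³
V = d / (distance per unit fuel) = 236231 / 7.65402×10⁶ = 0.0308637 m³
In qt: 0.0308637 / 0.000946353 = 32.6133 qt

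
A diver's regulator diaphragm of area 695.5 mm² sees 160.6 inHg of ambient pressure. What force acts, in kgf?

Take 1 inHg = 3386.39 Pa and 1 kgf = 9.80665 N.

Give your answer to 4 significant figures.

160.6 inHg × 3386.39 = 543854 Pa
695.5 mm² × 10⁻⁶ = 6.955×10⁻⁴ m²
F = P × A = 543854 Pa × 6.955×10⁻⁴ m² = 378.25 N
378.25 N ÷ (9.80665 N/kgf) = 38.5708 kgf

38.57 kgf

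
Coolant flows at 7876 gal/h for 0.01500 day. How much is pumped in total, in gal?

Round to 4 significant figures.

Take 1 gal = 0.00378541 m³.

2835 gal

7876 gal/h → 0.00828164 m³/s
0.01500 day → 1296 s
V = Q × t = 0.00828164 × 1296 = 10.733 m³
In gal: 10.733 / 0.00378541 = 2835.36 gal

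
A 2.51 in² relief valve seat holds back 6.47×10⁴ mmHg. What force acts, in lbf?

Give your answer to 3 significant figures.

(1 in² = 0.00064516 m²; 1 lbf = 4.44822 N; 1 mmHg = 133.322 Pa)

3140 lbf

6.47×10⁴ mmHg × 133.322 → 8.62593×10⁶ Pa
2.51 in² × 0.00064516 → 0.00161935 m²
F = P × A = 8.62593×10⁶ Pa × 0.00161935 m² = 13968.4 N
13968.4 N ÷ (4.44822 N/lbf) = 3140.22 lbf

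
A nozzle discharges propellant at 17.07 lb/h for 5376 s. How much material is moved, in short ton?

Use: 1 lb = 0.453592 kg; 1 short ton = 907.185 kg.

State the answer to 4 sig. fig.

0.01275 short ton

17.07 lb/h → 0.00215078 kg/s
m = ṁ × t = 0.00215078 × 5376 = 11.5626 kg
In short ton: 11.5626 / 907.185 = 0.0127456 short ton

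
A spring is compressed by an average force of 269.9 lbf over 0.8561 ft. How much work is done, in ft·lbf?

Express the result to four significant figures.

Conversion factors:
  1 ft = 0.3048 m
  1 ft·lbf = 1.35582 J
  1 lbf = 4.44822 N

269.9 lbf × 4.44822 → 1200.57 N
0.8561 ft × 0.3048 → 0.260939 m
W = F × d = 1200.57 N × 0.260939 m = 313.276 J
313.276 J ÷ (1.35582 J/ft·lbf) = 231.06 ft·lbf

231.1 ft·lbf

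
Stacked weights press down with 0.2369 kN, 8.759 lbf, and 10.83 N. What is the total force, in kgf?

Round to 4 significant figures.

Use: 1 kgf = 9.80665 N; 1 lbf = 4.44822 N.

29.23 kgf

0.2369 kN × 1000 = 236.9 N
8.759 lbf × 4.44822 = 38.962 N
10.83 N (already N)
Total: 236.9 + 38.962 + 10.83 = 286.692 N
In kgf: 286.692 / 9.80665 = 29.2344 kgf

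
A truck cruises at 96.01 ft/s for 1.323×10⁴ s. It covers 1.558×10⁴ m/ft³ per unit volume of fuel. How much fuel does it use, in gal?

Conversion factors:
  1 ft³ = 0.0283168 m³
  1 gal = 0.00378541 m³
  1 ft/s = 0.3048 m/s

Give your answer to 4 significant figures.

185.9 gal

96.01 ft/s → 29.2638 m/s
d = v × t = 29.2638 × 13230 = 387160 m
1.558×10⁴ m/ft³ → 550203 m/m³
V = d / (distance per unit fuel) = 387160 / 550203 = 0.703668 m³
In gal: 0.703668 / 0.00378541 = 185.89 gal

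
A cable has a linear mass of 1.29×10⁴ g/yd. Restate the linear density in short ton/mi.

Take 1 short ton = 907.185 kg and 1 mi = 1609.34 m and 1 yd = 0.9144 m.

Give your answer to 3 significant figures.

25.0 short ton/mi

1.29×10⁴ g/yd × 0.001 kg/g ÷ 0.9144 m/yd = 14.1076 kg/m
14.1076 kg/m ÷ 907.185 kg/short ton × 1609.34 m/mi = 25.0268 short ton/mi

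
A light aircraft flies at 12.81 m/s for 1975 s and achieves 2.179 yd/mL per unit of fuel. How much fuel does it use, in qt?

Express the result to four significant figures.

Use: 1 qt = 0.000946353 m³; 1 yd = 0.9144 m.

13.42 qt

d = v × t = 12.81 × 1975 = 25299.8 m
2.179 yd/mL → 1.99248×10⁶ m/m³
V = d / (distance per unit fuel) = 25299.8 / 1.99248×10⁶ = 0.0126976 m³
In qt: 0.0126976 / 0.000946353 = 13.4174 qt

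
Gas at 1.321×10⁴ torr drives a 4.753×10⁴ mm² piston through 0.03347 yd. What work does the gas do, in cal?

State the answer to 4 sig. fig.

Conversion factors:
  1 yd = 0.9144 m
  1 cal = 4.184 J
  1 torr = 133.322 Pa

612.3 cal

1.321×10⁴ torr → 1.76118×10⁶ Pa
4.753×10⁴ mm² → 0.04753 m²
F = P × A = 1.76118×10⁶ × 0.04753 = 83708.9 N
0.03347 yd → 0.030605 m
W = F × d = 83708.9 × 0.030605 = 2561.91 J
In cal: 2561.91 / 4.184 = 612.311 cal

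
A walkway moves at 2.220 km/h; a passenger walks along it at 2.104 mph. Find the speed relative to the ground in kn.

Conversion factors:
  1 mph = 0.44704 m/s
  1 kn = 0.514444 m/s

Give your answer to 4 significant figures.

2.220 km/h × (1/3.6) = 0.616667 m/s
2.104 mph × 0.44704 = 0.940572 m/s
Sum: 0.616667 + 0.940572 = 1.55724 m/s
In kn: 1.55724 / 0.514444 = 3.02704 kn

3.027 kn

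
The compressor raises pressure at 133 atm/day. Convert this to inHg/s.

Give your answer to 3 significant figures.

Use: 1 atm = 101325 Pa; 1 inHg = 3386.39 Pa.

0.0461 inHg/s

133 atm/day × 101325 Pa/atm ÷ 86400 s/day = 155.975 Pa/s
155.975 Pa/s ÷ 3386.39 Pa/inHg = 0.0460594 inHg/s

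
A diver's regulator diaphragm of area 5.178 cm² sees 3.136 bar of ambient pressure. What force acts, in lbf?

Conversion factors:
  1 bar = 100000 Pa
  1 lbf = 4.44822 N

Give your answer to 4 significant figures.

3.136 bar × 100000 = 313600 Pa
5.178 cm² × 0.0001 = 5.178×10⁻⁴ m²
F = P × A = 313600 Pa × 5.178×10⁻⁴ m² = 162.382 N
162.382 N ÷ (4.44822 N/lbf) = 36.5049 lbf

36.50 lbf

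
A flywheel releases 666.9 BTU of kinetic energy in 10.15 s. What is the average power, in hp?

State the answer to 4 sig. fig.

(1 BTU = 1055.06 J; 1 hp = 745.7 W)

666.9 BTU × 1055.06 = 703620 J
P = E / t = 703620 J / 10.15 s = 69322.2 W
69322.2 W ÷ (745.7 W/hp) = 92.9626 hp

92.96 hp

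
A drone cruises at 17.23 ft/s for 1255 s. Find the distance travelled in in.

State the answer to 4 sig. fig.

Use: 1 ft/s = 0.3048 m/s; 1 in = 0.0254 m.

17.23 ft/s × 0.3048 = 5.2517 m/s
d = v × t = 5.2517 m/s × 1255 s = 6590.88 m
6590.88 m ÷ (0.0254 m/in) = 259483 in

2.595×10⁵ in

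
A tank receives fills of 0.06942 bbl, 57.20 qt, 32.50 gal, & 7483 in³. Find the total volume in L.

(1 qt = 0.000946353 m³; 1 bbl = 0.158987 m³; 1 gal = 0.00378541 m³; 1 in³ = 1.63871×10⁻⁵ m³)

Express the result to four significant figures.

310.8 L

0.06942 bbl × 0.158987 = 0.0110369 m³
57.20 qt × 0.000946353 = 0.0541314 m³
32.50 gal × 0.00378541 = 0.123026 m³
7483 in³ × 1.63871×10⁻⁵ = 0.122625 m³
Combined: 0.0110369 + 0.0541314 + 0.123026 + 0.122625 = 0.310819 m³
In L: 0.310819 / 0.001 = 310.819 L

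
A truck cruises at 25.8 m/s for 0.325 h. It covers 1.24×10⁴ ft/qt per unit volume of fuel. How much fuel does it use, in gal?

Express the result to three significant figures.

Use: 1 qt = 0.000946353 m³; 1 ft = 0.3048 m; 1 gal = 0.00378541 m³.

2.00 gal

0.325 h → 1170 s
d = v × t = 25.8 × 1170 = 30186 m
1.24×10⁴ ft/qt → 3.99377×10⁶ m/m³
V = d / (distance per unit fuel) = 30186 / 3.99377×10⁶ = 0.00755827 m³
In gal: 0.00755827 / 0.00378541 = 1.99668 gal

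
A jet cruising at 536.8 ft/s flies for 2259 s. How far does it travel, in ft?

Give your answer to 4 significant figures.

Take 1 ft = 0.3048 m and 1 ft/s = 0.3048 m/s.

1.213×10⁶ ft

536.8 ft/s × 0.3048 → 163.617 m/s
d = v × t = 163.617 m/s × 2259 s = 369611 m
369611 m ÷ (0.3048 m/ft) = 1.21263×10⁶ ft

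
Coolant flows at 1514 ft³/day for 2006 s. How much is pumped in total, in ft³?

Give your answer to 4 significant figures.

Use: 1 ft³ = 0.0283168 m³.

1514 ft³/day → 4.96199×10⁻⁴ m³/s
V = Q × t = 4.96199×10⁻⁴ × 2006 = 0.995375 m³
In ft³: 0.995375 / 0.0283168 = 35.1514 ft³

35.15 ft³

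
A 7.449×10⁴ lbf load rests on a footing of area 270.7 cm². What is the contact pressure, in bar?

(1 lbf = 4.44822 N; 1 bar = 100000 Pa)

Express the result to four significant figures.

122.4 bar

7.449×10⁴ lbf × 4.44822 → 331348 N
270.7 cm² × 0.0001 → 0.02707 m²
P = F / A = 331348 N / 0.02707 m² = 1.22404×10⁷ Pa
1.22404×10⁷ Pa ÷ (100000 Pa/bar) = 122.404 bar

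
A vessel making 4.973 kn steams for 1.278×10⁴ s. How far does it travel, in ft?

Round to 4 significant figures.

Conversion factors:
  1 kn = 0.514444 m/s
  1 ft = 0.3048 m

1.073×10⁵ ft

4.973 kn × 0.514444 → 2.55833 m/s
d = v × t = 2.55833 m/s × 12780 s = 32695.5 m
32695.5 m ÷ (0.3048 m/ft) = 107269 ft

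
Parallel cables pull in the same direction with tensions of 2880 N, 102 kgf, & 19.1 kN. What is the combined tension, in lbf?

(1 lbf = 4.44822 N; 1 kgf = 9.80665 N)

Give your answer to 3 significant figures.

2880 N (already N)
102 kgf × 9.80665 = 1000.28 N
19.1 kN × 1000 = 19100 N
Sum: 2880 + 1000.28 + 19100 = 22980.3 N
In lbf: 22980.3 / 4.44822 = 5166.18 lbf

5170 lbf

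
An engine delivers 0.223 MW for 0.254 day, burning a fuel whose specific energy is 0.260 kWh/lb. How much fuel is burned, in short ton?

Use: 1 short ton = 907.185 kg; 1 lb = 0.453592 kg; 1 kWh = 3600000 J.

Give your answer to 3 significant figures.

2.61 short ton

0.223 MW → 223000 W
0.254 day → 21945.6 s
E = P × t = 223000 × 21945.6 = 4.89387×10⁹ J
0.260 kWh/lb → 2.06353×10⁶ J/kg
m = E / e_s = 4.89387×10⁹ / 2.06353×10⁶ = 2371.6 kg
In short ton: 2371.6 / 907.185 = 2.61424 short ton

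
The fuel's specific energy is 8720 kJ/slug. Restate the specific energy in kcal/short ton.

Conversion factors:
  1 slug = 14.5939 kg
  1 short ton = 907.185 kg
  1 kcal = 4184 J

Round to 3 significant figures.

1.30×10⁵ kcal/short ton

8720 kJ/slug × 1000 J/kJ ÷ 14.5939 kg/slug = 597510 J/kg
597510 J/kg ÷ 4184 J/kcal × 907.185 kg/short ton = 129554 kcal/short ton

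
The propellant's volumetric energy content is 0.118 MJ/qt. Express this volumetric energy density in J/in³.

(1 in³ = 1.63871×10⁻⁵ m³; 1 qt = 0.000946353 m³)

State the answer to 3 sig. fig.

0.118 MJ/qt × 1000000 J/MJ ÷ 0.000946353 m³/qt = 1.24689×10⁸ J/m³
1.24689×10⁸ J/m³ × 1.63871×10⁻⁵ m³/in³ = 2043.29 J/in³

2040 J/in³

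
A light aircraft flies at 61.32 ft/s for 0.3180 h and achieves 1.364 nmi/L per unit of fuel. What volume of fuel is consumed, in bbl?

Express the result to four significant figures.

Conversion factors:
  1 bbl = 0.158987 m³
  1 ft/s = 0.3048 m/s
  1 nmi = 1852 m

0.05328 bbl

61.32 ft/s → 18.6903 m/s
0.3180 h → 1144.8 s
d = v × t = 18.6903 × 1144.8 = 21396.7 m
1.364 nmi/L → 2.52613×10⁶ m/m³
V = d / (distance per unit fuel) = 21396.7 / 2.52613×10⁶ = 0.00847015 m³
In bbl: 0.00847015 / 0.158987 = 0.0532757 bbl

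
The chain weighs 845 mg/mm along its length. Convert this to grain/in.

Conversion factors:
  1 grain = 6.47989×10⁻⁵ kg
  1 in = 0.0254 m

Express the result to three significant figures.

845 mg/mm × 10⁻⁶ kg/mg ÷ 0.001 m/mm = 0.845 kg/m
0.845 kg/m ÷ 6.47989×10⁻⁵ kg/grain × 0.0254 m/in = 331.225 grain/in

331 grain/in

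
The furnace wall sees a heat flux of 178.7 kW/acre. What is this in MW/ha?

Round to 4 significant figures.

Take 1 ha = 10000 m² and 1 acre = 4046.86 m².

178.7 kW/acre × 1000 W/kW ÷ 4046.86 m²/acre = 44.1577 W/m²
44.1577 W/m² ÷ 1000000 W/MW × 10000 m²/ha = 0.441577 MW/ha

0.4416 MW/ha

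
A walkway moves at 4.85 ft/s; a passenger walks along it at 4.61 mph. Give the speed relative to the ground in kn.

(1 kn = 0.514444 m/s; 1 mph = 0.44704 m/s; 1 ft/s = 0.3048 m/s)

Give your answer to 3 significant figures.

6.88 kn

4.85 ft/s × 0.3048 = 1.47828 m/s
4.61 mph × 0.44704 = 2.06085 m/s
Sum: 1.47828 + 2.06085 = 3.53913 m/s
In kn: 3.53913 / 0.514444 = 6.87952 kn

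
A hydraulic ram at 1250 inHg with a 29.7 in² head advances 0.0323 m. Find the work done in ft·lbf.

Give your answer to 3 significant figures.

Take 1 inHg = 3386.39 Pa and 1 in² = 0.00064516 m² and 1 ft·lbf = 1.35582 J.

1930 ft·lbf

1250 inHg → 4.23299×10⁶ Pa
29.7 in² → 0.0191613 m²
F = P × A = 4.23299×10⁶ × 0.0191613 = 81109.6 N
W = F × d = 81109.6 × 0.0323 = 2619.84 J
In ft·lbf: 2619.84 / 1.35582 = 1932.29 ft·lbf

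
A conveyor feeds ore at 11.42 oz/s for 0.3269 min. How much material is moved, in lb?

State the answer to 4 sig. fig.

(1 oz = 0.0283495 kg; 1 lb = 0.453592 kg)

11.42 oz/s → 0.323751 kg/s
0.3269 min → 19.614 s
m = ṁ × t = 0.323751 × 19.614 = 6.35005 kg
In lb: 6.35005 / 0.453592 = 13.9995 lb

14.00 lb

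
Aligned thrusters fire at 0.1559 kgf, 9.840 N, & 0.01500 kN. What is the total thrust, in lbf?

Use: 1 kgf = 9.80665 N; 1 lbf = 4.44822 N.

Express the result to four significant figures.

5.928 lbf

0.1559 kgf × 9.80665 → 1.52886 N
9.840 N (already N)
0.01500 kN × 1000 → 15 N
Combined: 1.52886 + 9.84 + 15 = 26.3689 N
In lbf: 26.3689 / 4.44822 = 5.92797 lbf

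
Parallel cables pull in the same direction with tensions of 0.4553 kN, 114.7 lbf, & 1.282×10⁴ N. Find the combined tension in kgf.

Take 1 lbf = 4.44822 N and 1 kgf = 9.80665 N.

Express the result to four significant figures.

1406 kgf

0.4553 kN × 1000 = 455.3 N
114.7 lbf × 4.44822 = 510.211 N
1.282×10⁴ N (already N)
Combined: 455.3 + 510.211 + 12820 = 13785.5 N
In kgf: 13785.5 / 9.80665 = 1405.73 kgf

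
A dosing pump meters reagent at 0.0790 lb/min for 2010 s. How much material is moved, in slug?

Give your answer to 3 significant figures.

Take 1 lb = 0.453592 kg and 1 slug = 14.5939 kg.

0.0823 slug

0.0790 lb/min → 5.97229×10⁻⁴ kg/s
m = ṁ × t = 5.97229×10⁻⁴ × 2010 = 1.20043 kg
In slug: 1.20043 / 14.5939 = 0.0822556 slug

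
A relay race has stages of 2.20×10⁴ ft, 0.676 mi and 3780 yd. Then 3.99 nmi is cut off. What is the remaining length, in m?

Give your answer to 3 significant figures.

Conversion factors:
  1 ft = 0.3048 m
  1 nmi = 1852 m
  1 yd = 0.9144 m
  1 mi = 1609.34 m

2.20×10⁴ ft × 0.3048 = 6705.6 m
0.676 mi × 1609.34 = 1087.91 m
3780 yd × 0.9144 = 3456.43 m
3.99 nmi × 1852 = 7389.48 m
Sum: 6705.6 + 1087.91 + 3456.43 − 7389.48 = 3860.46 m

3860 m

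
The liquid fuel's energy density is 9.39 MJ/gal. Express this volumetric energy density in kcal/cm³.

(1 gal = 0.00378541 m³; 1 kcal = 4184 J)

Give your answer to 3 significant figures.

9.39 MJ/gal × 1000000 J/MJ ÷ 0.00378541 m³/gal = 2.48058×10⁹ J/m³
2.48058×10⁹ J/m³ ÷ 4184 J/kcal × 10⁻⁶ m³/cm³ = 0.592873 kcal/cm³

0.593 kcal/cm³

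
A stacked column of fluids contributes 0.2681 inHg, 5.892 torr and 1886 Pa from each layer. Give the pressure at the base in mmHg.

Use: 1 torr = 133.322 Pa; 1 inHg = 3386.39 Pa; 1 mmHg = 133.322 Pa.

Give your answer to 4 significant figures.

0.2681 inHg × 3386.39 → 907.891 Pa
5.892 torr × 133.322 → 785.533 Pa
1886 Pa (already Pa)
Combined: 907.891 + 785.533 + 1886 = 3579.42 Pa
In mmHg: 3579.42 / 133.322 = 26.8479 mmHg

26.85 mmHg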